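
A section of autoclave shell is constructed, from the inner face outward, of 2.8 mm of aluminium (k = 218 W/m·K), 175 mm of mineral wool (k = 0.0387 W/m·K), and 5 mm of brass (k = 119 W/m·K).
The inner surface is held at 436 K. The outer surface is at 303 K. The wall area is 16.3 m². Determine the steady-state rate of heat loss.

Using the resistance-network approach (series):
R_aluminium = L/(kA) = 0.0028/(218×16.3) = 7.88×10^-7 K/W
R_mineral wool = L/(kA) = 0.175/(0.0387×16.3) = 0.2774 K/W
R_brass = L/(kA) = 0.005/(119×16.3) = 2.578×10^-6 K/W
R_total = 0.2774 K/W
Q = ΔT / R_total = 133 / 0.2774

Q ≈ 479 W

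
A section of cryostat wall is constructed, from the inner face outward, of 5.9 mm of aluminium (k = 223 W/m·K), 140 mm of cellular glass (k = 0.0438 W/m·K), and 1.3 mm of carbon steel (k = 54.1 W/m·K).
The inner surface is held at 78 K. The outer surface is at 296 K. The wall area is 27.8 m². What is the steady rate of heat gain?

Series thermal resistances:
R_aluminium = L/(kA) = 0.0059/(223×27.8) = 9.517×10^-7 K/W
R_cellular glass = L/(kA) = 0.14/(0.0438×27.8) = 0.115 K/W
R_carbon steel = L/(kA) = 0.0013/(54.1×27.8) = 8.644×10^-7 K/W
R_total = 0.115 K/W
Q = ΔT / R_total = 218 / 0.115

Q ≈ 1900 W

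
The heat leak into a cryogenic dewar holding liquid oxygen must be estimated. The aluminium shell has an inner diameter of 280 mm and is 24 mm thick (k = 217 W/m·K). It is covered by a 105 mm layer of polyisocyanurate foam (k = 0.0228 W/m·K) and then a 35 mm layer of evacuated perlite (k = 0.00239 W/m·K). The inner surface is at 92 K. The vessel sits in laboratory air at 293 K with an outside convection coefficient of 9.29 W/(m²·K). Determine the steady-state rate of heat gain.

Q ≈ 8.87 W

Radial (spherical) resistances in series:
R_aluminium shell = (1/0.14 − 1/0.164)/(4π×217) = 3.833×10^-4 K/W
R_polyisocyanurate foam = (1/0.164 − 1/0.269)/(4π×0.0228) = 8.307 K/W
R_evacuated perlite = (1/0.269 − 1/0.304)/(4π×0.00239) = 14.25 K/W
R_outer film = 1/(h·4πr_o²) = 1/(9.29×4π×0.304²) = 0.09269 K/W
R_total = 22.65 K/W
Q = ΔT/R_total = 201/22.65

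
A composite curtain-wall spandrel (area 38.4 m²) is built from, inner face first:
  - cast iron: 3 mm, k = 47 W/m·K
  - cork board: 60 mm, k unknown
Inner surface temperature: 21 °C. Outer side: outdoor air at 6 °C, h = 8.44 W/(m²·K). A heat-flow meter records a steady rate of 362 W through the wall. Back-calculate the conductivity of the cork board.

Treating each layer as a thermal resistance in series:
R_cast iron = L/(kA) = 0.003/(47×38.4) = 1.662×10^-6 K/W
R_outer film = 1/(h_o·A) = 1/(8.44×38.4) = 0.003086 K/W
Sum of known resistances R_other = 0.003087 K/W
Total R = ΔT/Q = 15/362 = 0.04144 K/W
R_cork board = R_total − R_other = 0.03835 K/W
k = L/(R·A) = 0.06/(0.03835×38.4)

k ≈ 0.0407 W/(m·K)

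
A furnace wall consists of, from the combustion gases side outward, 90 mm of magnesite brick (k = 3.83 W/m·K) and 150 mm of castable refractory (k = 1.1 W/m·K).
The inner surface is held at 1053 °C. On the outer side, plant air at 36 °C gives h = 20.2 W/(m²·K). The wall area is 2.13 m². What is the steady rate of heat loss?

Treating each layer as a thermal resistance in series:
R_magnesite brick = L/(kA) = 0.09/(3.83×2.13) = 0.01103 K/W
R_castable refractory = L/(kA) = 0.15/(1.1×2.13) = 0.06402 K/W
R_outer film = 1/(h_o·A) = 1/(20.2×2.13) = 0.02324 K/W
R_total = 0.09829 K/W
Q = ΔT / R_total = 1017 / 0.09829

Q ≈ 10300 W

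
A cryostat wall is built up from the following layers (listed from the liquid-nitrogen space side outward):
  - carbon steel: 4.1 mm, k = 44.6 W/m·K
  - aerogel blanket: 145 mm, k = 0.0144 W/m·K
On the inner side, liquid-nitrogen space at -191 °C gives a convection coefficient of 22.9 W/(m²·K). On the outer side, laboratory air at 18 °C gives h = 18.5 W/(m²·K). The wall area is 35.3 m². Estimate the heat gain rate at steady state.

Thermal resistances in series:
R_inner film = 1/(h_i·A) = 1/(22.9×35.3) = 0.001237 K/W
R_carbon steel = L/(kA) = 0.0041/(44.6×35.3) = 2.604×10^-6 K/W
R_aerogel blanket = L/(kA) = 0.145/(0.0144×35.3) = 0.2853 K/W
R_outer film = 1/(h_o·A) = 1/(18.5×35.3) = 0.001531 K/W
R_total = 0.288 K/W
Q = ΔT / R_total = 209 / 0.288

Q ≈ 726 W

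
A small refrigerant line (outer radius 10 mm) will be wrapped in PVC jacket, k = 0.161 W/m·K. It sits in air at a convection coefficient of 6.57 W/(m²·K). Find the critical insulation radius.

For a cylinder r_cr = k/h = 0.161/6.57
r_cr = 24.5 mm; since the bare radius (10 mm) is below r_cr, adding a thin layer of insulation will *increase* heat loss.

r_cr ≈ 24.5 mm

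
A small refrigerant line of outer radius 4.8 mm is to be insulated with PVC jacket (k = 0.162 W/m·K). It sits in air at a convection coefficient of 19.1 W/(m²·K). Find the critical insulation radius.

r_cr ≈ 8.48 mm

For a cylinder r_cr = k/h = 0.162/19.1
r_cr = 8.48 mm; since the bare radius (4.8 mm) is below r_cr, adding a thin layer of insulation will *increase* heat loss.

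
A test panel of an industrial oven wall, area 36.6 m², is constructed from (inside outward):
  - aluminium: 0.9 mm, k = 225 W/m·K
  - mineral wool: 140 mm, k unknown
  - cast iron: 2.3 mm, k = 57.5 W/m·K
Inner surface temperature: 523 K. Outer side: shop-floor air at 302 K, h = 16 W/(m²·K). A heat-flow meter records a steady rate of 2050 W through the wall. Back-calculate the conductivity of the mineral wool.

Model the wall as resistances in series:
R_aluminium = L/(kA) = 0.0009/(225×36.6) = 1.093×10^-7 K/W
R_cast iron = L/(kA) = 0.0023/(57.5×36.6) = 1.093×10^-6 K/W
R_outer film = 1/(h_o·A) = 1/(16×36.6) = 0.001708 K/W
Sum of known resistances R_other = 0.001709 K/W
Total R = ΔT/Q = 221/2050 = 0.1078 K/W
R_mineral wool = R_total − R_other = 0.1061 K/W
k = L/(R·A) = 0.14/(0.1061×36.6)

k ≈ 0.0361 W/(m·K)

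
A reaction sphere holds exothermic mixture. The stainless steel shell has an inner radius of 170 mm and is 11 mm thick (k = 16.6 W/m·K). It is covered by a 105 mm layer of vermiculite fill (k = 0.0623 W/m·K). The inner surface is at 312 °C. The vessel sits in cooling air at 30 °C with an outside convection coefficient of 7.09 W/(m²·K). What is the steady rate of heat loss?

Q ≈ 103 W

Each spherical layer contributes R = (1/r_i − 1/r_o)/(4πk):
R_stainless steel shell = (1/0.17 − 1/0.181)/(4π×16.6) = 0.001714 K/W
R_vermiculite fill = (1/0.181 − 1/0.286)/(4π×0.0623) = 2.591 K/W
R_outer film = 1/(h·4πr_o²) = 1/(7.09×4π×0.286²) = 0.1372 K/W
R_total = 2.73 K/W
Q = ΔT/R_total = 282/2.73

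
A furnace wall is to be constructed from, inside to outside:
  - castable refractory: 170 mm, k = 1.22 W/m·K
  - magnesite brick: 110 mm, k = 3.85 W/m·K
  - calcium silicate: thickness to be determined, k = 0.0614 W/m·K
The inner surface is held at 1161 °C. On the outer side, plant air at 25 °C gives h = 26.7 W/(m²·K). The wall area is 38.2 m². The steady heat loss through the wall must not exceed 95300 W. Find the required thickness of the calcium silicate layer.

L ≈ 15.3 mm

Model the wall as resistances in series:
R_castable refractory = L/(kA) = 0.17/(1.22×38.2) = 0.003648 K/W
R_magnesite brick = L/(kA) = 0.11/(3.85×38.2) = 7.479×10^-4 K/W
R_outer film = 1/(h_o·A) = 1/(26.7×38.2) = 9.804×10^-4 K/W
Sum of the known resistances R_other = 0.005376 K/W
Required total resistance R_tot = ΔT/Q_allow = 1136/95300 = 0.01192 K/W
R_calcium silicate = R_tot − R_other = 0.006544 K/W
L = R·k·A = 0.006544×0.0614×38.2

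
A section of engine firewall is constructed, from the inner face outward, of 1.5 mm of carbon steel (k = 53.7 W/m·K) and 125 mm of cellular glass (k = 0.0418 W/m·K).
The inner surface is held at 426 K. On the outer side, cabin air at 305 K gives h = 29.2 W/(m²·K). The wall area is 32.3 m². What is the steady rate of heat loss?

Thermal resistances in series:
R_carbon steel = L/(kA) = 0.0015/(53.7×32.3) = 8.648×10^-7 K/W
R_cellular glass = L/(kA) = 0.125/(0.0418×32.3) = 0.09258 K/W
R_outer film = 1/(h_o·A) = 1/(29.2×32.3) = 0.00106 K/W
R_total = 0.09364 K/W
Q = ΔT / R_total = 121 / 0.09364

Q ≈ 1290 W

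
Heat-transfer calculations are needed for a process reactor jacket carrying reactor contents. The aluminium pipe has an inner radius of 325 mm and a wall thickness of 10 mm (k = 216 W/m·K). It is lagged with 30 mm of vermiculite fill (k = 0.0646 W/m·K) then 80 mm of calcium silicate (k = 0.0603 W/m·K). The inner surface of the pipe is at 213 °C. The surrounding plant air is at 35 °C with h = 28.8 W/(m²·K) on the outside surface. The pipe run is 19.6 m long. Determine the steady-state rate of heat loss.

Treating each annulus and film as a series resistance:
R_aluminium pipe wall = ln(335/325)/(2π×216×19.6) = 1.139×10^-6 K/W
R_vermiculite fill = ln(365/335)/(2π×0.0646×19.6) = 0.01078 K/W
R_calcium silicate = ln(445/365)/(2π×0.0603×19.6) = 0.02669 K/W
R_outer film = 1/(h_o·2πr_oL) = 1/(28.8×2π×0.445×19.6) = 6.336×10^-4 K/W
R_total = 0.0381 K/W
Q = ΔT/R_total = 178/0.0381

Q ≈ 4670 W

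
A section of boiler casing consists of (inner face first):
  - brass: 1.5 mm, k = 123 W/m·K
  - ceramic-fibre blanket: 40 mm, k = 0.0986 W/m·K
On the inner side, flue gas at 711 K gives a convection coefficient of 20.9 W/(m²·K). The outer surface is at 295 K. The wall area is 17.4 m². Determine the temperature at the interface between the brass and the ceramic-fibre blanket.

Model the wall as resistances in series:
R_inner film = 1/(h_i·A) = 1/(20.9×17.4) = 0.00275 K/W
R_brass = L/(kA) = 0.0015/(123×17.4) = 7.009×10^-7 K/W
R_ceramic-fibre blanket = L/(kA) = 0.04/(0.0986×17.4) = 0.02331 K/W
R_total = 0.02607 K/W;  Q = ΔT/R_total = 416/0.02607 = 15960 W
T_interface = T_inner − Q·ΣR(inner→interface) = 711 − 16000×0.002751

T ≈ 667 K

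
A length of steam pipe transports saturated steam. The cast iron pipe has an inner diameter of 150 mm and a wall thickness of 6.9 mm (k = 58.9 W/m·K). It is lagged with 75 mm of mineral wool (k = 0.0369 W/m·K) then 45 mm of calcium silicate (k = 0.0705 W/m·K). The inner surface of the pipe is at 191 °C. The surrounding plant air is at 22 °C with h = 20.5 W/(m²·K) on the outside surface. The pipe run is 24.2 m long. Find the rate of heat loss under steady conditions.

Per-layer cylindrical resistances, series-summed:
R_cast iron pipe wall = ln(81.9/75)/(2π×58.9×24.2) = 9.827×10^-6 K/W
R_mineral wool = ln(156.9/81.9)/(2π×0.0369×24.2) = 0.1159 K/W
R_calcium silicate = ln(201.9/156.9)/(2π×0.0705×24.2) = 0.02352 K/W
R_outer film = 1/(h_o·2πr_oL) = 1/(20.5×2π×0.2019×24.2) = 0.001589 K/W
R_total = 0.141 K/W
Q = ΔT/R_total = 169/0.141

Q ≈ 1200 W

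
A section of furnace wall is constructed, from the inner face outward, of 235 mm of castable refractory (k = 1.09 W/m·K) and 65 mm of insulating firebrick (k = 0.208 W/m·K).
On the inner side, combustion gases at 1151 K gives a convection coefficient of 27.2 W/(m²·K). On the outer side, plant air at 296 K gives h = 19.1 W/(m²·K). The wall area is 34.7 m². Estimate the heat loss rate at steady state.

Treating each layer as a thermal resistance in series:
R_inner film = 1/(h_i·A) = 1/(27.2×34.7) = 0.00106 K/W
R_castable refractory = L/(kA) = 0.235/(1.09×34.7) = 0.006213 K/W
R_insulating firebrick = L/(kA) = 0.065/(0.208×34.7) = 0.009006 K/W
R_outer film = 1/(h_o·A) = 1/(19.1×34.7) = 0.001509 K/W
R_total = 0.01779 K/W
Q = ΔT / R_total = 855 / 0.01779

Q ≈ 48100 W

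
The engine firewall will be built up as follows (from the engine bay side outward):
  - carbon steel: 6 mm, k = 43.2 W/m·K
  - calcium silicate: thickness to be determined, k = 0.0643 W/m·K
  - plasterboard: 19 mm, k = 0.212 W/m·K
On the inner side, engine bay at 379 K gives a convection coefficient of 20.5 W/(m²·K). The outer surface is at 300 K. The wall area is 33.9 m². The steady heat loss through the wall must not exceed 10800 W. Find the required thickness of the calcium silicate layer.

Treating each layer as a thermal resistance in series:
R_inner film = 1/(h_i·A) = 1/(20.5×33.9) = 0.001439 K/W
R_carbon steel = L/(kA) = 0.006/(43.2×33.9) = 4.097×10^-6 K/W
R_plasterboard = L/(kA) = 0.019/(0.212×33.9) = 0.002644 K/W
Sum of the known resistances R_other = 0.004087 K/W
Required total resistance R_tot = ΔT/Q_allow = 79/10800 = 0.007315 K/W
R_calcium silicate = R_tot − R_other = 0.003228 K/W
L = R·k·A = 0.003228×0.0643×33.9

L ≈ 7.04 mm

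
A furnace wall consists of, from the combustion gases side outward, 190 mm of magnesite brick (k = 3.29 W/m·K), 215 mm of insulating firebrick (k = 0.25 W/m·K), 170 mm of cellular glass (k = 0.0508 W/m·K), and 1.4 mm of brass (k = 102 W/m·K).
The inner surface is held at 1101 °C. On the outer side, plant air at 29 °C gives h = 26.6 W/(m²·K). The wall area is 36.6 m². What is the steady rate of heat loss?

Q ≈ 9120 W

Model the wall as resistances in series:
R_magnesite brick = L/(kA) = 0.19/(3.29×36.6) = 0.001578 K/W
R_insulating firebrick = L/(kA) = 0.215/(0.25×36.6) = 0.0235 K/W
R_cellular glass = L/(kA) = 0.17/(0.0508×36.6) = 0.09143 K/W
R_brass = L/(kA) = 0.0014/(102×36.6) = 3.75×10^-7 K/W
R_outer film = 1/(h_o·A) = 1/(26.6×36.6) = 0.001027 K/W
R_total = 0.1175 K/W
Q = ΔT / R_total = 1072 / 0.1175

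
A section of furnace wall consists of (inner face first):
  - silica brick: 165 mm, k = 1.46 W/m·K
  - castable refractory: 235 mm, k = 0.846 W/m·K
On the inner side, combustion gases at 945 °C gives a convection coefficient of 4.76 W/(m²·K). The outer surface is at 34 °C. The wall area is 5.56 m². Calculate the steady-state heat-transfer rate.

Q ≈ 8430 W

Series thermal resistances:
R_inner film = 1/(h_i·A) = 1/(4.76×5.56) = 0.03778 K/W
R_silica brick = L/(kA) = 0.165/(1.46×5.56) = 0.02033 K/W
R_castable refractory = L/(kA) = 0.235/(0.846×5.56) = 0.04996 K/W
R_total = 0.1081 K/W
Q = ΔT / R_total = 911 / 0.1081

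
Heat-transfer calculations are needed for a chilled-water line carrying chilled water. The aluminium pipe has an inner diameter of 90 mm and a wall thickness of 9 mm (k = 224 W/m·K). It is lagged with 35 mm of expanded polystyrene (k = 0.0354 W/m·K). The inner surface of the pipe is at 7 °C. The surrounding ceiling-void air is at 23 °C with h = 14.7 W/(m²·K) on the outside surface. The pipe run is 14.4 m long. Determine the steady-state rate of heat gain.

Per-layer cylindrical resistances, series-summed:
R_aluminium pipe wall = ln(54/45)/(2π×224×14.4) = 8.996×10^-6 K/W
R_expanded polystyrene = ln(89/54)/(2π×0.0354×14.4) = 0.156 K/W
R_outer film = 1/(h_o·2πr_oL) = 1/(14.7×2π×0.089×14.4) = 0.008448 K/W
R_total = 0.1645 K/W
Q = ΔT/R_total = 16/0.1645

Q ≈ 97.3 W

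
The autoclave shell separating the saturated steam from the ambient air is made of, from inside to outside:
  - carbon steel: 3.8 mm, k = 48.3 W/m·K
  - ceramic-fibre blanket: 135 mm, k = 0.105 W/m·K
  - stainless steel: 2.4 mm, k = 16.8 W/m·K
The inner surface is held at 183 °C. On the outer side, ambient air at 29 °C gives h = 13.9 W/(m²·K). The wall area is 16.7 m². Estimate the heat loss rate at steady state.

Treating each layer as a thermal resistance in series:
R_carbon steel = L/(kA) = 0.0038/(48.3×16.7) = 4.711×10^-6 K/W
R_ceramic-fibre blanket = L/(kA) = 0.135/(0.105×16.7) = 0.07699 K/W
R_stainless steel = L/(kA) = 0.0024/(16.8×16.7) = 8.554×10^-6 K/W
R_outer film = 1/(h_o·A) = 1/(13.9×16.7) = 0.004308 K/W
R_total = 0.08131 K/W
Q = ΔT / R_total = 154 / 0.08131

Q ≈ 1890 W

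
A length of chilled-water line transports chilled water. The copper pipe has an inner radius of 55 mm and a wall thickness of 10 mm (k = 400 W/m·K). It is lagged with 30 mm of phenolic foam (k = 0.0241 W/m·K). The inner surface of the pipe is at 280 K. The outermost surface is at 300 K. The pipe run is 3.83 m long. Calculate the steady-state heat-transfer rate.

Q ≈ 30.6 W

For a radial system each layer contributes R = ln(r_out/r_in)/(2πkL); films add R = 1/(hA).
R_copper pipe wall = ln(65/55)/(2π×400×3.83) = 1.735×10^-5 K/W
R_phenolic foam = ln(95/65)/(2π×0.0241×3.83) = 0.6543 K/W
R_total = 0.6544 K/W
Q = ΔT/R_total = 20/0.6544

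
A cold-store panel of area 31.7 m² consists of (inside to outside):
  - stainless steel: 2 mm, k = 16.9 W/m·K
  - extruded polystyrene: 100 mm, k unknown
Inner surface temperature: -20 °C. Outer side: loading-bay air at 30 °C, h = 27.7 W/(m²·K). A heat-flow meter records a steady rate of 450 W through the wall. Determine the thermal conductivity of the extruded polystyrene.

Using the resistance-network approach (series):
R_stainless steel = L/(kA) = 0.002/(16.9×31.7) = 3.733×10^-6 K/W
R_outer film = 1/(h_o·A) = 1/(27.7×31.7) = 0.001139 K/W
Sum of known resistances R_other = 0.001143 K/W
Total R = ΔT/Q = 50/450 = 0.1111 K/W
R_extruded polystyrene = R_total − R_other = 0.11 K/W
k = L/(R·A) = 0.1/(0.11×31.7)

k ≈ 0.0287 W/(m·K)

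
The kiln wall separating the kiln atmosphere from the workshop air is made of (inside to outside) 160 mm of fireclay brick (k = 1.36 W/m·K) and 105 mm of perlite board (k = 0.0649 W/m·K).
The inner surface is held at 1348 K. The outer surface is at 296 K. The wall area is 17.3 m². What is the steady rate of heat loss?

Q ≈ 10500 W

Using the resistance-network approach (series):
R_fireclay brick = L/(kA) = 0.16/(1.36×17.3) = 0.0068 K/W
R_perlite board = L/(kA) = 0.105/(0.0649×17.3) = 0.09352 K/W
R_total = 0.1003 K/W
Q = ΔT / R_total = 1052 / 0.1003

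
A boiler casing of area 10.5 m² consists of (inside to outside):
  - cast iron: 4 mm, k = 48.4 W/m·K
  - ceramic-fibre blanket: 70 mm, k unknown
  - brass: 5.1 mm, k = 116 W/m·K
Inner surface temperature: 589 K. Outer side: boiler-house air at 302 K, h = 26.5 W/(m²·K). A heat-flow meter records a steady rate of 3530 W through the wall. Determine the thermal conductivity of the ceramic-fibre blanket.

k ≈ 0.0858 W/(m·K)

Treating each layer as a thermal resistance in series:
R_cast iron = L/(kA) = 0.004/(48.4×10.5) = 7.871×10^-6 K/W
R_brass = L/(kA) = 0.0051/(116×10.5) = 4.187×10^-6 K/W
R_outer film = 1/(h_o·A) = 1/(26.5×10.5) = 0.003594 K/W
Sum of known resistances R_other = 0.003606 K/W
Total R = ΔT/Q = 287/3530 = 0.0813 K/W
R_ceramic-fibre blanket = R_total − R_other = 0.0777 K/W
k = L/(R·A) = 0.07/(0.0777×10.5)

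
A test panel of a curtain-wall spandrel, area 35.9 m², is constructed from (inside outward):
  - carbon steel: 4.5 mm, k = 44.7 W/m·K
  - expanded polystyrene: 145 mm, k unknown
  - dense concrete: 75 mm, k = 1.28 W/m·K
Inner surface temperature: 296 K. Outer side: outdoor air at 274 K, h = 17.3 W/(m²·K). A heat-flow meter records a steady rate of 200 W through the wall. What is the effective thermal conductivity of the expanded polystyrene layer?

k ≈ 0.0378 W/(m·K)

Thermal resistances in series:
R_carbon steel = L/(kA) = 0.0045/(44.7×35.9) = 2.804×10^-6 K/W
R_dense concrete = L/(kA) = 0.075/(1.28×35.9) = 0.001632 K/W
R_outer film = 1/(h_o·A) = 1/(17.3×35.9) = 0.00161 K/W
Sum of known resistances R_other = 0.003245 K/W
Total R = ΔT/Q = 22/200 = 0.11 K/W
R_expanded polystyrene = R_total − R_other = 0.1068 K/W
k = L/(R·A) = 0.145/(0.1068×35.9)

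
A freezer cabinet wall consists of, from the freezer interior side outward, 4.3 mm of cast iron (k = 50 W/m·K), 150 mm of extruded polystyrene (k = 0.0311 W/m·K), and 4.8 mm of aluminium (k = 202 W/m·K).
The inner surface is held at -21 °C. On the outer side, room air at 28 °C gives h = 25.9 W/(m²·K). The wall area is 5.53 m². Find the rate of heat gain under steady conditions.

Treating each layer as a thermal resistance in series:
R_cast iron = L/(kA) = 0.0043/(50×5.53) = 1.555×10^-5 K/W
R_extruded polystyrene = L/(kA) = 0.15/(0.0311×5.53) = 0.8722 K/W
R_aluminium = L/(kA) = 0.0048/(202×5.53) = 4.297×10^-6 K/W
R_outer film = 1/(h_o·A) = 1/(25.9×5.53) = 0.006982 K/W
R_total = 0.8792 K/W
Q = ΔT / R_total = 49 / 0.8792

Q ≈ 55.7 W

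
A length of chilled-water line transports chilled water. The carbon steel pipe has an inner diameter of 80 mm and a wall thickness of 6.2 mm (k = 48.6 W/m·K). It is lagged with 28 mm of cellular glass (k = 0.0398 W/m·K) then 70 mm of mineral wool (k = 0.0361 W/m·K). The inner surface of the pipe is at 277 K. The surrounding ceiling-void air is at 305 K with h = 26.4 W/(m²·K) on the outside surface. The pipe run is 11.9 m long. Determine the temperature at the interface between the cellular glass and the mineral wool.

Cylindrical conduction, so R = ln(r₂/r₁)/(2πkL) per layer, in series:
R_carbon steel pipe wall = ln(46.2/40)/(2π×48.6×11.9) = 3.966×10^-5 K/W
R_cellular glass = ln(74.2/46.2)/(2π×0.0398×11.9) = 0.1592 K/W
R_mineral wool = ln(144.2/74.2)/(2π×0.0361×11.9) = 0.2462 K/W
R_outer film = 1/(h_o·2πr_oL) = 1/(26.4×2π×0.1442×11.9) = 0.003513 K/W
R_total = 0.4089 K/W
Q = ΔT/R_total = 28/0.4089
Q = 68.5 W
T_interface = T_inner + Q·ΣR(inner→interface) = 277 + 68.5×0.1592

T ≈ 288 K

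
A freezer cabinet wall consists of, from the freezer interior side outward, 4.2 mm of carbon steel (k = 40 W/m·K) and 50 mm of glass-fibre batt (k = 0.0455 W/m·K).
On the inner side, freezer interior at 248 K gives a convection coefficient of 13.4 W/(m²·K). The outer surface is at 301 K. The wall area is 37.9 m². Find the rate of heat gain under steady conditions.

Q ≈ 1710 W

Using the resistance-network approach (series):
R_inner film = 1/(h_i·A) = 1/(13.4×37.9) = 0.001969 K/W
R_carbon steel = L/(kA) = 0.0042/(40×37.9) = 2.77×10^-6 K/W
R_glass-fibre batt = L/(kA) = 0.05/(0.0455×37.9) = 0.02899 K/W
R_total = 0.03097 K/W
Q = ΔT / R_total = 53 / 0.03097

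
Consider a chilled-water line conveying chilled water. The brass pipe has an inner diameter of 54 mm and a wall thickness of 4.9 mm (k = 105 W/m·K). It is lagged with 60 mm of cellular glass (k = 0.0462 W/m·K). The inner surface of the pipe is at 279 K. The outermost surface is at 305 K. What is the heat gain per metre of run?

For a radial system each layer contributes R = ln(r_out/r_in)/(2πkL); films add R = 1/(hA).
R_brass pipe wall = ln(31.9/27)/(2π×105×1) = 2.528×10^-4 K/W
R_cellular glass = ln(91.9/31.9)/(2π×0.0462×1) = 3.645 K/W
R_total = 3.645 K/W
Q = ΔT/R_total = 26/3.645

q′ ≈ 7.13 W/m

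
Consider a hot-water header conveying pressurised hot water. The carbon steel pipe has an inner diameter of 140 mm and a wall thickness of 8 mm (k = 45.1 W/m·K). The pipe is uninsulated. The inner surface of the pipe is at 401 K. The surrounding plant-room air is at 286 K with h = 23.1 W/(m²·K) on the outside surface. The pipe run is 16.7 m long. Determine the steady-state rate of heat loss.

Q ≈ 21600 W

Per-layer cylindrical resistances, series-summed:
R_carbon steel pipe wall = ln(78/70)/(2π×45.1×16.7) = 2.287×10^-5 K/W
R_outer film = 1/(h_o·2πr_oL) = 1/(23.1×2π×0.078×16.7) = 0.005289 K/W
R_total = 0.005312 K/W
Q = ΔT/R_total = 115/0.005312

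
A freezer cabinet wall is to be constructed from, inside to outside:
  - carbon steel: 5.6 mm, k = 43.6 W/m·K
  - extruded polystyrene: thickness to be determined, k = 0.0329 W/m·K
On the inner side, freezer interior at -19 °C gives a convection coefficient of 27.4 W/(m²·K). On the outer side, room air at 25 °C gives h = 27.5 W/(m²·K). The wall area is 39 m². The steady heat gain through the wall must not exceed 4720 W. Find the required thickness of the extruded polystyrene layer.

Model the wall as resistances in series:
R_inner film = 1/(h_i·A) = 1/(27.4×39) = 9.358×10^-4 K/W
R_carbon steel = L/(kA) = 0.0056/(43.6×39) = 3.293×10^-6 K/W
R_outer film = 1/(h_o·A) = 1/(27.5×39) = 9.324×10^-4 K/W
Sum of the known resistances R_other = 0.001871 K/W
Required total resistance R_tot = ΔT/Q_allow = 44/4720 = 0.009322 K/W
R_extruded polystyrene = R_tot − R_other = 0.007451 K/W
L = R·k·A = 0.007451×0.0329×39

L ≈ 9.56 mm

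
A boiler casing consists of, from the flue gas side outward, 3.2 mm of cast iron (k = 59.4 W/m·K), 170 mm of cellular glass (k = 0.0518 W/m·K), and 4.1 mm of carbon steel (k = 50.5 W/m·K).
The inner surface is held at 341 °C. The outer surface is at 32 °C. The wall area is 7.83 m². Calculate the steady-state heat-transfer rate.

Series thermal resistances:
R_cast iron = L/(kA) = 0.0032/(59.4×7.83) = 6.88×10^-6 K/W
R_cellular glass = L/(kA) = 0.17/(0.0518×7.83) = 0.4191 K/W
R_carbon steel = L/(kA) = 0.0041/(50.5×7.83) = 1.037×10^-5 K/W
R_total = 0.4192 K/W
Q = ΔT / R_total = 309 / 0.4192

Q ≈ 737 W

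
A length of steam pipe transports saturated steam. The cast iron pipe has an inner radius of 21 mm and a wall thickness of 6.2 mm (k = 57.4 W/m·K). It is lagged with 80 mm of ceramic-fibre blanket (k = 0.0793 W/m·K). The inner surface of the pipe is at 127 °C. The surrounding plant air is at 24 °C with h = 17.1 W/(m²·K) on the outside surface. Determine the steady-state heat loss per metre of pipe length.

Per-layer cylindrical resistances, series-summed:
R_cast iron pipe wall = ln(27.2/21)/(2π×57.4×1) = 7.173×10^-4 K/W
R_ceramic-fibre blanket = ln(107.2/27.2)/(2π×0.0793×1) = 2.753 K/W
R_outer film = 1/(h_o·2πr_oL) = 1/(17.1×2π×0.1072×1) = 0.08682 K/W
R_total = 2.84 K/W
Q = ΔT/R_total = 103/2.84

q′ ≈ 36.3 W/m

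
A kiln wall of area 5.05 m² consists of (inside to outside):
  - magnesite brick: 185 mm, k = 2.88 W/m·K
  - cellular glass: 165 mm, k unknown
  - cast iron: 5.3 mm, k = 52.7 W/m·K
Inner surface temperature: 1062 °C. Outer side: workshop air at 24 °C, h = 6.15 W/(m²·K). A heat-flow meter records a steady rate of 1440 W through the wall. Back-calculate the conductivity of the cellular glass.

k ≈ 0.0483 W/(m·K)

Model the wall as resistances in series:
R_magnesite brick = L/(kA) = 0.185/(2.88×5.05) = 0.01272 K/W
R_cast iron = L/(kA) = 0.0053/(52.7×5.05) = 1.991×10^-5 K/W
R_outer film = 1/(h_o·A) = 1/(6.15×5.05) = 0.0322 K/W
Sum of known resistances R_other = 0.04494 K/W
Total R = ΔT/Q = 1038/1440 = 0.7208 K/W
R_cellular glass = R_total − R_other = 0.6759 K/W
k = L/(R·A) = 0.165/(0.6759×5.05)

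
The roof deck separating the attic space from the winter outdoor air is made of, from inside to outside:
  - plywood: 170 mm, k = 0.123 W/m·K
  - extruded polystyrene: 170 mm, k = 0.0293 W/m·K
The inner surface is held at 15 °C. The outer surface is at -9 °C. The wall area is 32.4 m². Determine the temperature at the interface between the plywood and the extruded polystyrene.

T ≈ 10.4 °C

Treating each layer as a thermal resistance in series:
R_plywood = L/(kA) = 0.17/(0.123×32.4) = 0.04266 K/W
R_extruded polystyrene = L/(kA) = 0.17/(0.0293×32.4) = 0.1791 K/W
R_total = 0.2217 K/W;  Q = ΔT/R_total = 24/0.2217 = 108.2 W
T_interface = T_inner − Q·ΣR(inner→interface) = 15 − 108×0.04266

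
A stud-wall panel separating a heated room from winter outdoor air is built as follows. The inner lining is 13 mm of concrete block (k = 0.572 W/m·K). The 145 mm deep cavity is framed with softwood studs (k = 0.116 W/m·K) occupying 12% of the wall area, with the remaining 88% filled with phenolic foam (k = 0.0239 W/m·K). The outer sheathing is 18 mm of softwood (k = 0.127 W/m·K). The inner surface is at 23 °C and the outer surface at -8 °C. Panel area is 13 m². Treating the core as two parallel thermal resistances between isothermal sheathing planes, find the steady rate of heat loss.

Q ≈ 93.4 W

Sheathing layers in series; stud and cavity paths in parallel between them.
R_inner = 0.013/(0.572×13) = 0.001748 K/W
R_stud  = 0.145/(0.116×0.12×13) = 0.8013 K/W
R_cav   = 0.145/(0.0239×0.88×13) = 0.5303 K/W
1/R_core = 1/R_stud + 1/R_cav → R_core = 0.3191 K/W
R_outer = 0.018/(0.127×13) = 0.0109 K/W
R_total = 0.3318 K/W
Q = ΔT/R_total = 31/0.3318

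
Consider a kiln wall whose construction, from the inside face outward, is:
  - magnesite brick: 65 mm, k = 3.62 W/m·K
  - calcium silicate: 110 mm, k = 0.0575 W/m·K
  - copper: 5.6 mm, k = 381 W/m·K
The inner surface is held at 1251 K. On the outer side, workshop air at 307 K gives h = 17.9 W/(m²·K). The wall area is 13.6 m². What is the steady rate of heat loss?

Thermal resistances in series:
R_magnesite brick = L/(kA) = 0.065/(3.62×13.6) = 0.00132 K/W
R_calcium silicate = L/(kA) = 0.11/(0.0575×13.6) = 0.1407 K/W
R_copper = L/(kA) = 0.0056/(381×13.6) = 1.081×10^-6 K/W
R_outer film = 1/(h_o·A) = 1/(17.9×13.6) = 0.004108 K/W
R_total = 0.1461 K/W
Q = ΔT / R_total = 944 / 0.1461

Q ≈ 6460 W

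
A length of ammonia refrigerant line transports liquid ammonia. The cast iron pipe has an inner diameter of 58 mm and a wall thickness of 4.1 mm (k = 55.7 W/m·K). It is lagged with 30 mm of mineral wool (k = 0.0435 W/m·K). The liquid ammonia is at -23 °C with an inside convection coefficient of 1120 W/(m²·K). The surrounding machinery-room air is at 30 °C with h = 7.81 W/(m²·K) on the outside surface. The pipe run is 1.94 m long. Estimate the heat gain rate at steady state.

Q ≈ 38.2 W

Per-layer cylindrical resistances, series-summed:
R_inner film = 1/(h_i·2πr₁L) = 1/(1120×2π×0.029×1.94) = 0.002526 K/W
R_cast iron pipe wall = ln(33.1/29)/(2π×55.7×1.94) = 1.948×10^-4 K/W
R_mineral wool = ln(63.1/33.1)/(2π×0.0435×1.94) = 1.217 K/W
R_outer film = 1/(h_o·2πr_oL) = 1/(7.81×2π×0.0631×1.94) = 0.1665 K/W
R_total = 1.386 K/W
Q = ΔT/R_total = 53/1.386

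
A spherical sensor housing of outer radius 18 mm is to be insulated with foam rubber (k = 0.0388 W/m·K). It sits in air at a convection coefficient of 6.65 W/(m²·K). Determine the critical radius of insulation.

r_cr ≈ 11.7 mm

For a sphere r_cr = 2k/h = 2×0.0388/6.65
r_cr = 11.7 mm; since the bare radius (18 mm) is above r_cr, any added insulation will reduce heat loss.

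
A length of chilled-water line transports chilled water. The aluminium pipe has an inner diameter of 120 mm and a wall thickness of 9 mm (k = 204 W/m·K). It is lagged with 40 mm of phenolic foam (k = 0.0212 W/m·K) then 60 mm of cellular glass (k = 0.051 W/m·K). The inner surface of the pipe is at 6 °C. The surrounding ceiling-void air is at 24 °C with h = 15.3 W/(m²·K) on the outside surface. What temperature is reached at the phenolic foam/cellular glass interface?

Per-layer cylindrical resistances, series-summed:
R_aluminium pipe wall = ln(69/60)/(2π×204×1) = 1.09×10^-4 K/W
R_phenolic foam = ln(109/69)/(2π×0.0212×1) = 3.433 K/W
R_cellular glass = ln(169/109)/(2π×0.051×1) = 1.369 K/W
R_outer film = 1/(h_o·2πr_oL) = 1/(15.3×2π×0.169×1) = 0.06155 K/W
R_total = 4.863 K/W
Q = ΔT/R_total = 18/4.863
Q = 3.7 W/m
T_interface = T_inner + Q·ΣR(inner→interface) = 6 + 3.7×3.433

T ≈ 18.7 °C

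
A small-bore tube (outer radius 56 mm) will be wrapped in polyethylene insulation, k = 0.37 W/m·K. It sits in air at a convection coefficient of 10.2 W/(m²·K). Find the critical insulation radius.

r_cr ≈ 36.3 mm

For a cylinder r_cr = k/h = 0.37/10.2
r_cr = 36.3 mm; since the bare radius (56 mm) is above r_cr, any added insulation will reduce heat loss.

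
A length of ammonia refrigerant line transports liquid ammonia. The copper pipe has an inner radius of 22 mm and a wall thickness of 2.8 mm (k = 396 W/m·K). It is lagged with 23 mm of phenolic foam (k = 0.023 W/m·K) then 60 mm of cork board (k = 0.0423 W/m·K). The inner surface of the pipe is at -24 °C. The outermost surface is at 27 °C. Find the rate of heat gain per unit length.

Per-layer cylindrical resistances, series-summed:
R_copper pipe wall = ln(24.8/22)/(2π×396×1) = 4.815×10^-5 K/W
R_phenolic foam = ln(47.8/24.8)/(2π×0.023×1) = 4.541 K/W
R_cork board = ln(107.8/47.8)/(2π×0.0423×1) = 3.06 K/W
R_total = 7.601 K/W
Q = ΔT/R_total = 51/7.601

q′ ≈ 6.71 W/m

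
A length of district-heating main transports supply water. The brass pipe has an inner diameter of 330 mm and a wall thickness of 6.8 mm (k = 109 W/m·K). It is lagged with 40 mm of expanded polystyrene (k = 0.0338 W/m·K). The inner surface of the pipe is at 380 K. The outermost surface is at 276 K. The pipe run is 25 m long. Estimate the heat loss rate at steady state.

Cylindrical conduction, so R = ln(r₂/r₁)/(2πkL) per layer, in series:
R_brass pipe wall = ln(171.8/165)/(2π×109×25) = 2.359×10^-6 K/W
R_expanded polystyrene = ln(211.8/171.8)/(2π×0.0338×25) = 0.03942 K/W
R_total = 0.03943 K/W
Q = ΔT/R_total = 104/0.03943

Q ≈ 2640 W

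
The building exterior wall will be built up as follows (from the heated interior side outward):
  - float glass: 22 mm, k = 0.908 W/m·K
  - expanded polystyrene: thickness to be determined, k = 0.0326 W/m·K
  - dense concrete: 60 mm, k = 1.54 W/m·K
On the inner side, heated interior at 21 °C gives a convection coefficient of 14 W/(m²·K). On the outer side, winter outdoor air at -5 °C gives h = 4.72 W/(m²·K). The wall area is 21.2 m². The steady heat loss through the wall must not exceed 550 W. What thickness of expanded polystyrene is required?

Model the wall as resistances in series:
R_inner film = 1/(h_i·A) = 1/(14×21.2) = 0.003369 K/W
R_float glass = L/(kA) = 0.022/(0.908×21.2) = 0.001143 K/W
R_dense concrete = L/(kA) = 0.06/(1.54×21.2) = 0.001838 K/W
R_outer film = 1/(h_o·A) = 1/(4.72×21.2) = 0.009994 K/W
Sum of the known resistances R_other = 0.01634 K/W
Required total resistance R_tot = ΔT/Q_allow = 26/550 = 0.04727 K/W
R_expanded polystyrene = R_tot − R_other = 0.03093 K/W
L = R·k·A = 0.03093×0.0326×21.2

L ≈ 21.4 mm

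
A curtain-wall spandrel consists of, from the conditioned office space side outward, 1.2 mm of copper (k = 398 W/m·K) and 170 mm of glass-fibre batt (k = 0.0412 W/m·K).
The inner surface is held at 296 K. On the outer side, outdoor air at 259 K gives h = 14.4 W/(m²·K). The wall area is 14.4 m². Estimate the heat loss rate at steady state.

Q ≈ 127 W

Using the resistance-network approach (series):
R_copper = L/(kA) = 0.0012/(398×14.4) = 2.094×10^-7 K/W
R_glass-fibre batt = L/(kA) = 0.17/(0.0412×14.4) = 0.2865 K/W
R_outer film = 1/(h_o·A) = 1/(14.4×14.4) = 0.004823 K/W
R_total = 0.2914 K/W
Q = ΔT / R_total = 37 / 0.2914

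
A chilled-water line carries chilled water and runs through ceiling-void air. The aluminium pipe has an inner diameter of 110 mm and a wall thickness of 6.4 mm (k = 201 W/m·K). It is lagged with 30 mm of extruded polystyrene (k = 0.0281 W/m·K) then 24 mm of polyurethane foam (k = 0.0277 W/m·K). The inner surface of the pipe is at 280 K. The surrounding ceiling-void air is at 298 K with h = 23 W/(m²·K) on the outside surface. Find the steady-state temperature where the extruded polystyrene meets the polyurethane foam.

T ≈ 291 K

For a radial system each layer contributes R = ln(r_out/r_in)/(2πkL); films add R = 1/(hA).
R_aluminium pipe wall = ln(61.4/55)/(2π×201×1) = 8.716×10^-5 K/W
R_extruded polystyrene = ln(91.4/61.4)/(2π×0.0281×1) = 2.253 K/W
R_polyurethane foam = ln(115.4/91.4)/(2π×0.0277×1) = 1.34 K/W
R_outer film = 1/(h_o·2πr_oL) = 1/(23×2π×0.1154×1) = 0.05996 K/W
R_total = 3.653 K/W
Q = ΔT/R_total = 18/3.653
Q = 4.93 W/m
T_interface = T_inner + Q·ΣR(inner→interface) = 280 + 4.93×2.253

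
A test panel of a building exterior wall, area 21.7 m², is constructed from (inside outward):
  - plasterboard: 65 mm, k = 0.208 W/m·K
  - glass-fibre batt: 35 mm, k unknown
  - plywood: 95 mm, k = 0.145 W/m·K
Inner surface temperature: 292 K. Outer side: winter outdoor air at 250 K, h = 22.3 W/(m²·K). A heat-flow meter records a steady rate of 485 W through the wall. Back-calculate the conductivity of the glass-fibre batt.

Series thermal resistances:
R_plasterboard = L/(kA) = 0.065/(0.208×21.7) = 0.0144 K/W
R_plywood = L/(kA) = 0.095/(0.145×21.7) = 0.03019 K/W
R_outer film = 1/(h_o·A) = 1/(22.3×21.7) = 0.002066 K/W
Sum of known resistances R_other = 0.04666 K/W
Total R = ΔT/Q = 42/485 = 0.0866 K/W
R_glass-fibre batt = R_total − R_other = 0.03994 K/W
k = L/(R·A) = 0.035/(0.03994×21.7)

k ≈ 0.0404 W/(m·K)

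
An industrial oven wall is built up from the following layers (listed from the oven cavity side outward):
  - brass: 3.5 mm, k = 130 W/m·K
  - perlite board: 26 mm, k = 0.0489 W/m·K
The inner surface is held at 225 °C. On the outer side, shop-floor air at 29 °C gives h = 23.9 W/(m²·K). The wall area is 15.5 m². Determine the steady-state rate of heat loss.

Q ≈ 5300 W

Thermal resistances in series:
R_brass = L/(kA) = 0.0035/(130×15.5) = 1.737×10^-6 K/W
R_perlite board = L/(kA) = 0.026/(0.0489×15.5) = 0.0343 K/W
R_outer film = 1/(h_o·A) = 1/(23.9×15.5) = 0.002699 K/W
R_total = 0.037 K/W
Q = ΔT / R_total = 196 / 0.037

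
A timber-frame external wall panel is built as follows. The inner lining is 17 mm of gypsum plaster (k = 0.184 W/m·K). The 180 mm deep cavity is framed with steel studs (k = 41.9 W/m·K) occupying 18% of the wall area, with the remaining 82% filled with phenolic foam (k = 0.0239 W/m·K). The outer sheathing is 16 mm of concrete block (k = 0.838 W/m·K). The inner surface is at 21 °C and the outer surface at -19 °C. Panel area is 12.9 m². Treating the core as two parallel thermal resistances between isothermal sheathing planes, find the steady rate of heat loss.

Q ≈ 3810 W

Sheathing layers in series; stud and cavity paths in parallel between them.
R_inner = 0.017/(0.184×12.9) = 0.007162 K/W
R_stud  = 0.18/(41.9×0.18×12.9) = 0.00185 K/W
R_cav   = 0.18/(0.0239×0.82×12.9) = 0.712 K/W
1/R_core = 1/R_stud + 1/R_cav → R_core = 0.001845 K/W
R_outer = 0.016/(0.838×12.9) = 0.00148 K/W
R_total = 0.01049 K/W
Q = ΔT/R_total = 40/0.01049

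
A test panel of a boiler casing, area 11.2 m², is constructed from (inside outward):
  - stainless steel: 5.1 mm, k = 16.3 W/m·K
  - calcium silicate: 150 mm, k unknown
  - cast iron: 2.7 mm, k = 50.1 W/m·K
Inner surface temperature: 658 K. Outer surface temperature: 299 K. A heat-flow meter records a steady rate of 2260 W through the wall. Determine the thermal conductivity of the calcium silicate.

k ≈ 0.0843 W/(m·K)

Treating each layer as a thermal resistance in series:
R_stainless steel = L/(kA) = 0.0051/(16.3×11.2) = 2.794×10^-5 K/W
R_cast iron = L/(kA) = 0.0027/(50.1×11.2) = 4.812×10^-6 K/W
Sum of known resistances R_other = 3.275×10^-5 K/W
Total R = ΔT/Q = 359/2260 = 0.1588 K/W
R_calcium silicate = R_total − R_other = 0.1588 K/W
k = L/(R·A) = 0.15/(0.1588×11.2)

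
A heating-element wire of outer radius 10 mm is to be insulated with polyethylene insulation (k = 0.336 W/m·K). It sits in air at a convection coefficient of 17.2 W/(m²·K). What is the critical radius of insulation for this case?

r_cr ≈ 19.5 mm

For a cylinder r_cr = k/h = 0.336/17.2
r_cr = 19.5 mm; since the bare radius (10 mm) is below r_cr, adding a thin layer of insulation will *increase* heat loss.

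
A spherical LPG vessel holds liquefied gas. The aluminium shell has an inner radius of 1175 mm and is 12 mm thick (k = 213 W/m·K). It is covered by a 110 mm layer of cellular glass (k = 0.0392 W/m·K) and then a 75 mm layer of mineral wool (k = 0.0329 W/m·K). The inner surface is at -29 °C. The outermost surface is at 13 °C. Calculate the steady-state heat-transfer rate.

Q ≈ 170 W

Spherical conduction: R = (1/r_in − 1/r_out)/(4πk) per layer; series-sum.
R_aluminium shell = (1/1.175 − 1/1.187)/(4π×213) = 3.214×10^-6 K/W
R_cellular glass = (1/1.187 − 1/1.297)/(4π×0.0392) = 0.145 K/W
R_mineral wool = (1/1.297 − 1/1.372)/(4π×0.0329) = 0.1019 K/W
R_total = 0.247 K/W
Q = ΔT/R_total = 42/0.247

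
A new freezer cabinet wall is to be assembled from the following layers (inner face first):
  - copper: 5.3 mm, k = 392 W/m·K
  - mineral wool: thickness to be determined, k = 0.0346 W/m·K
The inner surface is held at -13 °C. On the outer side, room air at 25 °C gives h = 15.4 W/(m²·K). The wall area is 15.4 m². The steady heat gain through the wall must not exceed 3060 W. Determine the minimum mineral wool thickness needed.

L ≈ 4.37 mm

Treating each layer as a thermal resistance in series:
R_copper = L/(kA) = 0.0053/(392×15.4) = 8.779×10^-7 K/W
R_outer film = 1/(h_o·A) = 1/(15.4×15.4) = 0.004217 K/W
Sum of the known resistances R_other = 0.004217 K/W
Required total resistance R_tot = ΔT/Q_allow = 38/3060 = 0.01242 K/W
R_mineral wool = R_tot − R_other = 0.008201 K/W
L = R·k·A = 0.008201×0.0346×15.4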